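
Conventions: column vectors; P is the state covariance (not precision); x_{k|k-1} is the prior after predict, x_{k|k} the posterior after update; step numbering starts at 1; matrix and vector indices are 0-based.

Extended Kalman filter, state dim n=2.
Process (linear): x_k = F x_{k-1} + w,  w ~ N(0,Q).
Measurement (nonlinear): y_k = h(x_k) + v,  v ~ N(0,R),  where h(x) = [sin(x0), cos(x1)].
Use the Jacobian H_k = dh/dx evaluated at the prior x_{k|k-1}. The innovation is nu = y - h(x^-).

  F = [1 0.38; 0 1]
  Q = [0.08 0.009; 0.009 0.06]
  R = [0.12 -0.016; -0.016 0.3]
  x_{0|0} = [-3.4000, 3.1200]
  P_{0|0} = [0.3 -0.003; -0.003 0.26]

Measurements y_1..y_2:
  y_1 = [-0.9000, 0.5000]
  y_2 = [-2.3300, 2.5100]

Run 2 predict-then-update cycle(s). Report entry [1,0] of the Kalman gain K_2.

K[1,0] = 0.4146

step 1: x^-=[-2.2144, 3.1200]  P^-=[0.4153 0.1048; 0.1048 0.3200]  H_jac=[-0.6001 0.0000; 0.0000 -0.0216]  S=[0.2695 -0.0146; -0.0146 0.3001]  K=[-0.9274 -0.0528; -0.2352 -0.0345]  nu=[-0.1001, 1.4998]  x^+=[-2.2008, 3.0918]  P^+=[0.1840 0.0461; 0.0461 0.3050]
step 2: x^-=[-1.0259, 3.0918]  P^-=[0.3431 0.1710; 0.1710 0.3650]  H_jac=[0.5184 0.0000; 0.0000 -0.0498]  S=[0.2122 -0.0204; -0.0204 0.3009]  K=[0.8410 0.0288; 0.4146 -0.0322]  nu=[-1.4748, 3.5088]  x^+=[-2.1652, 2.3672]  P^+=[0.1938 0.0970; 0.0970 0.3276]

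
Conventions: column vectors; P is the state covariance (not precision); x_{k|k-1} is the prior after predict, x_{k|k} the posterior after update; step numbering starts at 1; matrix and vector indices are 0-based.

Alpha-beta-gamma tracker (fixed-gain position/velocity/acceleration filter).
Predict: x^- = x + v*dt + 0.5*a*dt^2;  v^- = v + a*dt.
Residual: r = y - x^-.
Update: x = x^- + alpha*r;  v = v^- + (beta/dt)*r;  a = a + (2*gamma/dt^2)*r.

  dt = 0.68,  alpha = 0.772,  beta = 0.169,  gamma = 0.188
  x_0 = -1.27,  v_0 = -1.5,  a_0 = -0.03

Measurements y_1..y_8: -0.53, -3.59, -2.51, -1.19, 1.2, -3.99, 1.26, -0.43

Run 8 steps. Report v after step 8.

step 1: x_pred=-2.2969  r=1.7669  x^+=-0.9329  v^+=-1.0813  a^+=1.4068
step 2: x_pred=-1.3429  r=-2.2471  x^+=-3.0777  v^+=-0.6831  a^+=-0.4205
step 3: x_pred=-3.6394  r=1.1294  x^+=-2.7675  v^+=-0.6884  a^+=0.4979
step 4: x_pred=-3.1205  r=1.9305  x^+=-1.6301  v^+=0.1300  a^+=2.0677
step 5: x_pred=-1.0637  r=2.2637  x^+=0.6839  v^+=2.0986  a^+=3.9084
step 6: x_pred=3.0145  r=-7.0045  x^+=-2.3930  v^+=3.0155  a^+=-1.7873
step 7: x_pred=-0.7557  r=2.0157  x^+=0.8004  v^+=2.3010  a^+=-0.1483
step 8: x_pred=2.3308  r=-2.7608  x^+=0.1995  v^+=1.5140  a^+=-2.3933

v_post = 1.5140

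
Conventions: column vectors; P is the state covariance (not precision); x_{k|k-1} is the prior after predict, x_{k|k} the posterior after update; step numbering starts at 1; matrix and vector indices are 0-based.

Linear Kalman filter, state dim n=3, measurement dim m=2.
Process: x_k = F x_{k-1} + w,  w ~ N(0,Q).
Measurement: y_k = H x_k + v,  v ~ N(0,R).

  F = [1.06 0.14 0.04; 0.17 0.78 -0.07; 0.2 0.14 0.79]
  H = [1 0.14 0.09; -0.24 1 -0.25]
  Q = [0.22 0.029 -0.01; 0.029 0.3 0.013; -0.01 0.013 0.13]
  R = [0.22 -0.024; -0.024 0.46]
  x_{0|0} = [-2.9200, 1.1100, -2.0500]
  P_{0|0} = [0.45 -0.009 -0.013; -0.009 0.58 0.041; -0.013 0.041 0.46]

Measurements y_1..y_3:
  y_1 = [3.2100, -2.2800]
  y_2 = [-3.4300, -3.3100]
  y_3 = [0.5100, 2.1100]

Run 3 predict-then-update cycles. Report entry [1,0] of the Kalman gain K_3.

step 1: x^-=[-3.0218, 0.5129, -2.0481]  P^-=[0.7344 0.1662 0.1035; 0.1662 0.6616 0.0879; 0.1035 0.0879 0.4509]  S=[1.0384 0.0196; 0.0196 1.0807]  K=[0.7395 -0.0466; 0.2465 0.5504; 0.1515 -0.0487]  nu=[6.3443, -4.0302]  x^+=[1.8577, -0.1415, -0.8905]  P^+=[0.1655 -0.0031 -0.0145; -0.0031 0.2657 0.0767; -0.0145 0.0767 0.4248]
step 2: x^-=[1.9137, 0.2678, -0.3518]  P^-=[0.4106 0.0867 0.0399; 0.0867 0.4597 0.0684; 0.0399 0.0684 0.4192]  S=[0.6762 0.0091; 0.0091 0.8985]  K=[0.6309 -0.0307; 0.2262 0.4671; 0.1296 -0.0525]  nu=[-5.3496, -3.2064]  x^+=[-1.3630, -2.4400, -0.8768]  P^+=[0.1410 0.0004 -0.0165; 0.0004 0.2271 0.0701; -0.0165 0.0701 0.4055]
step 3: x^-=[-1.8214, -2.0735, -1.3068]  P^-=[0.3830 0.0811 0.0314; 0.0811 0.4371 0.0608; 0.0314 0.0608 0.4034]  S=[0.6447 0.0093; 0.0093 0.8788]  K=[0.6165 -0.0278; 0.2225 0.4556; 0.1190 -0.0554]  nu=[2.7393, 3.4197]  x^+=[-0.2280, 0.0939, -1.1704]  P^+=[0.1376 0.0012 -0.0169; 0.0012 0.2209 0.0655; -0.0169 0.0655 0.3917]

K[1,0] = 0.2225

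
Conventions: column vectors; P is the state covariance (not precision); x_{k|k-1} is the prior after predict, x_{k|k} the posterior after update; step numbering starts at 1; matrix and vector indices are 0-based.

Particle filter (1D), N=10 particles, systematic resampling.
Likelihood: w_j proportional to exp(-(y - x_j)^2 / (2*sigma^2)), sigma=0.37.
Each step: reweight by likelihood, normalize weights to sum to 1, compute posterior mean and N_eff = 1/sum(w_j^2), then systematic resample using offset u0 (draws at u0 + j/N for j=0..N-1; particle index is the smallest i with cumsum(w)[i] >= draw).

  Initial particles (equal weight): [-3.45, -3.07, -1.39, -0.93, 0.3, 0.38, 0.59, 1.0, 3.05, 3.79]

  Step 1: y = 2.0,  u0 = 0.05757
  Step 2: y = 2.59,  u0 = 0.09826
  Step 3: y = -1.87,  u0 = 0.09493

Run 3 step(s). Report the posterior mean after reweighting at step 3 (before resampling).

post_mean = 3.0500

step 1: w=[0.0000, 0.0000, 0.0000, 0.0000, 0.0006, 0.0015, 0.0158, 0.5818, 0.4001, 0.0002]  mean=1.8129  Neff=2.0046  idx=[7, 7, 7, 7, 7, 7, 8, 8, 8, 8]
step 2: w=[0.0001, 0.0001, 0.0001, 0.0001, 0.0001, 0.0001, 0.2499, 0.2499, 0.2499, 0.2499]  mean=3.0493  Neff=4.0025  idx=[6, 6, 7, 7, 7, 8, 8, 9, 9, 9]
step 3: w=[0.1000, 0.1000, 0.1000, 0.1000, 0.1000, 0.1000, 0.1000, 0.1000, 0.1000, 0.1000]  mean=3.0500  Neff=10.0000  idx=[0, 1, 2, 3, 4, 5, 6, 7, 8, 9]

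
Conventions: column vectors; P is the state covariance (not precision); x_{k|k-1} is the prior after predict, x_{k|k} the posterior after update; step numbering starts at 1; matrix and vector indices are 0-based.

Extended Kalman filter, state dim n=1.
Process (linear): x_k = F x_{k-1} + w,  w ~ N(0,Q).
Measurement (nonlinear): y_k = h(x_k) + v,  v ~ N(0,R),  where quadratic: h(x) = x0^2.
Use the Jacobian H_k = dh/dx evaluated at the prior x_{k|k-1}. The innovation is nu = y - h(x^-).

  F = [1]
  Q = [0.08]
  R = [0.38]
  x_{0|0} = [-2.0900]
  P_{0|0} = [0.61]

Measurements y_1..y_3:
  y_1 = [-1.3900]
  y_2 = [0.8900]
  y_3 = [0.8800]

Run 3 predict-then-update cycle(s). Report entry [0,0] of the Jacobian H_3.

H_jac[0,0] = -1.6694

step 1: x^-=[-2.0900]  P^-=[0.6900]  H_jac=[-4.1800]  S=[12.4360]  K=[-0.2319]  nu=[-5.7581]  x^+=[-0.7546]  P^+=[0.0211]
step 2: x^-=[-0.7546]  P^-=[0.1011]  H_jac=[-1.5091]  S=[0.6102]  K=[-0.2500]  nu=[0.3206]  x^+=[-0.8347]  P^+=[0.0629]
step 3: x^-=[-0.8347]  P^-=[0.1429]  H_jac=[-1.6694]  S=[0.7784]  K=[-0.3066]  nu=[0.1833]  x^+=[-0.8909]  P^+=[0.0698]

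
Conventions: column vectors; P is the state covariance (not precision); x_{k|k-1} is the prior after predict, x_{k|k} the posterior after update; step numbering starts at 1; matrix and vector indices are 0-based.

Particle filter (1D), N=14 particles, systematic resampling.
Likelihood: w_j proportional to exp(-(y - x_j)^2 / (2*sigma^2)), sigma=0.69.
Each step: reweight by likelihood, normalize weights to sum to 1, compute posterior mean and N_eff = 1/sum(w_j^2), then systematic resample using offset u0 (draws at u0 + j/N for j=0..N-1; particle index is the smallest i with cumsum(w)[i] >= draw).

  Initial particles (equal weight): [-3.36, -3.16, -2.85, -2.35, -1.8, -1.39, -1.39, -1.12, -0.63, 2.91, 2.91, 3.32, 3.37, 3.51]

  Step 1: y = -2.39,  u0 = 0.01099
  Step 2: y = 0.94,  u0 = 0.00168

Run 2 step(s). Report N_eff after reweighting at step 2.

N_eff = 3.4613

step 1: w=[0.0861, 0.1241, 0.1852, 0.2309, 0.1605, 0.0809, 0.0809, 0.0425, 0.0089, 0.0000, 0.0000, 0.0000, 0.0000, 0.0000]  mean=-2.3188  Neff=6.6162  idx=[0, 0, 1, 2, 2, 2, 3, 3, 3, 4, 4, 5, 6, 6]
step 2: w=[0.0000, 0.0000, 0.0000, 0.0000, 0.0000, 0.0000, 0.0011, 0.0011, 0.0011, 0.0348, 0.0348, 0.3090, 0.3090, 0.3090]  mean=-1.4218  Neff=3.4613  idx=[7, 11, 11, 11, 11, 11, 12, 12, 12, 12, 13, 13, 13, 13]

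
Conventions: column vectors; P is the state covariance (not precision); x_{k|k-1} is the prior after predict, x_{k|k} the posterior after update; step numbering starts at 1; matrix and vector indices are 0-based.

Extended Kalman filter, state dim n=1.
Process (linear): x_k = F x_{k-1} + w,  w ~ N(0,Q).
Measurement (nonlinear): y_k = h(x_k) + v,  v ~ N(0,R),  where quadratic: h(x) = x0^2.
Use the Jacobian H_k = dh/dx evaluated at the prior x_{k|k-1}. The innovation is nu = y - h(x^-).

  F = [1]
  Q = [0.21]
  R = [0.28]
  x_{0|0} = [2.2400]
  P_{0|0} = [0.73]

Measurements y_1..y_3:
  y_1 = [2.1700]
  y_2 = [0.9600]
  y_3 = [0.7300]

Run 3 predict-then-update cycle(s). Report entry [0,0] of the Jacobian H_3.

H_jac[0,0] = 2.3179

step 1: x^-=[2.2400]  P^-=[0.9400]  H_jac=[4.4800]  S=[19.1462]  K=[0.2199]  nu=[-2.8476]  x^+=[1.6137]  P^+=[0.0137]
step 2: x^-=[1.6137]  P^-=[0.2237]  H_jac=[3.2273]  S=[2.6105]  K=[0.2766]  nu=[-1.6439]  x^+=[1.1589]  P^+=[0.0240]
step 3: x^-=[1.1589]  P^-=[0.2340]  H_jac=[2.3179]  S=[1.5372]  K=[0.3528]  nu=[-0.6131]  x^+=[0.9426]  P^+=[0.0426]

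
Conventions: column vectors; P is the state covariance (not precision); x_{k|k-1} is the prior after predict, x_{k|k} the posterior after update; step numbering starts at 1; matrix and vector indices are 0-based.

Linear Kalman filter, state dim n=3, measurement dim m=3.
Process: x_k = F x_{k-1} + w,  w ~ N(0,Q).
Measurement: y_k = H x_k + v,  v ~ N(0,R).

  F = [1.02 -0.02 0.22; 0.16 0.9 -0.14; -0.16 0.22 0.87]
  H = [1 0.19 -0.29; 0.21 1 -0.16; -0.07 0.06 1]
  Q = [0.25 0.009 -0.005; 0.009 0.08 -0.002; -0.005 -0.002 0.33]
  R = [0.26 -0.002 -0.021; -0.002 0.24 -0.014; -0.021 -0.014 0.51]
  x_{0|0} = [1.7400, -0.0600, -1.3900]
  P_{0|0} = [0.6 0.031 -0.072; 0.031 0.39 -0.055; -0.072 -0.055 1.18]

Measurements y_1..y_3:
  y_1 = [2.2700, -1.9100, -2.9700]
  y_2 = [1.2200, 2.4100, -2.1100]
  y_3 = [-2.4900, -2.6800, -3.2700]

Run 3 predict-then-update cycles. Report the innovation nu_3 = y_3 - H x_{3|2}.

innov = [-3.6211, -3.9351, -1.1959]

step 1: x^-=[1.4702, 0.4190, -1.5009]  P^-=[0.8984 0.0886 0.0652; 0.0886 0.4604 -0.1402; 0.0652 -0.1402 1.2542]  S=[1.2918 0.4550 -0.3959; 0.4550 0.8498 -0.3298; -0.3959 -0.3298 1.7435]  K=[0.7547 -0.0236 0.1713; -0.0407 0.6279 0.0414; 0.0013 -0.1180 0.6899]  nu=[0.2849, -2.8779, -1.3913]  x^+=[1.5148, -1.4572, -2.1208]  P^+=[0.2270 -0.0428 0.0903; -0.0428 0.1593 0.0006; 0.0903 0.0006 0.3597]
step 2: x^-=[1.1077, -0.7722, -2.4080]  P^-=[0.5459 -0.0166 0.0933; -0.0166 0.2054 -0.0004; 0.0933 -0.0004 0.5939]  S=[0.8028 0.1414 -0.1347; 0.1414 0.4715 -0.0835; -0.1347 -0.0835 1.0944]  K=[0.6643 0.0002 0.1312; -0.0442 0.4487 0.0408; 0.0028 -0.0674 0.5319]  nu=[-0.4393, 2.5643, 0.4219]  x^+=[0.8717, 0.4151, -2.3577]  P^+=[0.1962 -0.0333 0.0687; -0.0333 0.1152 0.0062; 0.0687 0.0062 0.2766]
step 3: x^-=[0.3621, 0.8431, -2.0993]  P^-=[0.4997 -0.0062 0.0666; -0.0062 0.1695 0.0015; 0.0666 0.0015 0.5355]  S=[0.7697 0.1384 -0.1415; 0.1384 0.4377 -0.0803; -0.1415 -0.0803 1.0395]  K=[0.6407 0.0205 0.1188; -0.0318 0.4008 0.0383; -0.0106 -0.0645 0.5044]  nu=[-3.6211, -3.9351, -1.1959]  x^+=[-2.1808, -0.6648, -2.4101]  P^+=[0.1871 -0.0275 0.0616; -0.0275 0.1025 0.0065; 0.0616 0.0065 0.2623]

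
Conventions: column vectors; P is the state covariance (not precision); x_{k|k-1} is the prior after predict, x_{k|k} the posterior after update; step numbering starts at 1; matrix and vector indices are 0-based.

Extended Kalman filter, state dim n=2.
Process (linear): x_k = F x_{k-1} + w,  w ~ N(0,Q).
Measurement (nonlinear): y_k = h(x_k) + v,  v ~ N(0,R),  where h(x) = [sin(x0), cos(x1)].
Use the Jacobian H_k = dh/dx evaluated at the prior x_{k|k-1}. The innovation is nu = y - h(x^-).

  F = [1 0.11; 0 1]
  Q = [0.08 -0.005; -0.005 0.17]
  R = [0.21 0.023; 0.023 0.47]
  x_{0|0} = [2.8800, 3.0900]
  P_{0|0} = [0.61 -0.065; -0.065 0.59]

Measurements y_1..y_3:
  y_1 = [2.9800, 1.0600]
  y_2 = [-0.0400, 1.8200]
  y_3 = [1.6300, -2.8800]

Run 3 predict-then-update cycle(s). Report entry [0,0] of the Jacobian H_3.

H_jac[0,0] = 0.5097

step 1: x^-=[3.2199, 3.0900]  P^-=[0.6828 -0.0051; -0.0051 0.7600]  H_jac=[-0.9969 0.0000; 0.0000 -0.0516]  S=[0.8887 0.0227; 0.0227 0.4720]  K=[-0.7670 0.0375; 0.0079 -0.0834]  nu=[3.0582, 2.0587]  x^+=[0.9515, 2.9423]  P^+=[0.1607 0.0003; 0.0003 0.7567]
step 2: x^-=[1.2751, 2.9423]  P^-=[0.2499 0.0785; 0.0785 0.9267]  H_jac=[0.2914 0.0000; 0.0000 -0.1980]  S=[0.2312 0.0185; 0.0185 0.5063]  K=[0.3183 -0.0423; 0.1283 -0.3670]  nu=[-0.9966, 2.8002]  x^+=[0.8394, 1.7868]  P^+=[0.2261 0.0635; 0.0635 0.8564]
step 3: x^-=[1.0359, 1.7868]  P^-=[0.3304 0.1527; 0.1527 1.0264]  H_jac=[0.5097 0.0000; 0.0000 -0.9768]  S=[0.2958 -0.0530; -0.0530 1.4493]  K=[0.5545 -0.0826; 0.1400 -0.6867]  nu=[0.7697, -2.6657]  x^+=[1.6829, 3.7249]  P^+=[0.2247 0.0267; 0.0267 0.3271]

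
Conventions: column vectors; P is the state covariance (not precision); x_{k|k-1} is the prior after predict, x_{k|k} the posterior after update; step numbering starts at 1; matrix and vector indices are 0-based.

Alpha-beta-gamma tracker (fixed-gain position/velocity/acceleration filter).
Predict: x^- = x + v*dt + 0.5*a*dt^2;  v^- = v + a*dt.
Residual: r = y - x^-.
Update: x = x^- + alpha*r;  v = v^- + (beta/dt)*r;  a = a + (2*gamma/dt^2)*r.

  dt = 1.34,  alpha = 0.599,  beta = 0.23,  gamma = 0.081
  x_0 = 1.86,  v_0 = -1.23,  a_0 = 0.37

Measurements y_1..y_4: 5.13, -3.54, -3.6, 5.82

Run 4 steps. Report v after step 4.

v_post = 0.7762

step 1: x_pred=0.5440  r=4.5860  x^+=3.2910  v^+=0.0530  a^+=0.7838
step 2: x_pred=4.0656  r=-7.6056  x^+=-0.4901  v^+=-0.2023  a^+=0.0976
step 3: x_pred=-0.6736  r=-2.9264  x^+=-2.4265  v^+=-0.5738  a^+=-0.1665
step 4: x_pred=-3.3449  r=9.1649  x^+=2.1449  v^+=0.7762  a^+=0.6604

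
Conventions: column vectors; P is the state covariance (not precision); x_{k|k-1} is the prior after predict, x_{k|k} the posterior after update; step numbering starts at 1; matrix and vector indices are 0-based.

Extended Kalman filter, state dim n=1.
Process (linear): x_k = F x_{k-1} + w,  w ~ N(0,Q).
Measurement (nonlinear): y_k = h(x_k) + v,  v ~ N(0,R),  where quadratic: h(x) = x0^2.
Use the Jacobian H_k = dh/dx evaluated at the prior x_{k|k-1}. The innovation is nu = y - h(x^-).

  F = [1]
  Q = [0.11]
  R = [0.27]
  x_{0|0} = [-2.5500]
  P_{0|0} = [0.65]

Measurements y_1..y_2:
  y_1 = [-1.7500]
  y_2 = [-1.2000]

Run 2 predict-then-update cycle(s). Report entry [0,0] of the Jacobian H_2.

H_jac[0,0] = -1.9073

step 1: x^-=[-2.5500]  P^-=[0.7600]  H_jac=[-5.1000]  S=[20.0376]  K=[-0.1934]  nu=[-8.2525]  x^+=[-0.9537]  P^+=[0.0102]
step 2: x^-=[-0.9537]  P^-=[0.1202]  H_jac=[-1.9073]  S=[0.7074]  K=[-0.3242]  nu=[-2.1095]  x^+=[-0.2698]  P^+=[0.0459]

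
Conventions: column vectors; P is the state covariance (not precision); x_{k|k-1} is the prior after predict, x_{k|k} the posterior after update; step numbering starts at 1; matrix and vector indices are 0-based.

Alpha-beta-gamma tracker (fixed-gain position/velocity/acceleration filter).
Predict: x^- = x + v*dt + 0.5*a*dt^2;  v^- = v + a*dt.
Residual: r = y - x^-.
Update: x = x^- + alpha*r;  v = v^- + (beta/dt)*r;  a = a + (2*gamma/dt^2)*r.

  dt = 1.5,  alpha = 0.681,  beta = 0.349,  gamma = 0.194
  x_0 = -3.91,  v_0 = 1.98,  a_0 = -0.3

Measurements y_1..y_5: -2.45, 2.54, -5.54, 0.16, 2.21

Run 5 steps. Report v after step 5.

step 1: x_pred=-1.2775  r=-1.1725  x^+=-2.0760  v^+=1.2572  a^+=-0.5022
step 2: x_pred=-0.7551  r=3.2951  x^+=1.4889  v^+=1.2706  a^+=0.0660
step 3: x_pred=3.4690  r=-9.0090  x^+=-2.6661  v^+=-0.7265  a^+=-1.4875
step 4: x_pred=-5.4293  r=5.5893  x^+=-1.6230  v^+=-1.6573  a^+=-0.5237
step 5: x_pred=-4.6981  r=6.9081  x^+=0.0063  v^+=-0.8355  a^+=0.6676

v_post = -0.8355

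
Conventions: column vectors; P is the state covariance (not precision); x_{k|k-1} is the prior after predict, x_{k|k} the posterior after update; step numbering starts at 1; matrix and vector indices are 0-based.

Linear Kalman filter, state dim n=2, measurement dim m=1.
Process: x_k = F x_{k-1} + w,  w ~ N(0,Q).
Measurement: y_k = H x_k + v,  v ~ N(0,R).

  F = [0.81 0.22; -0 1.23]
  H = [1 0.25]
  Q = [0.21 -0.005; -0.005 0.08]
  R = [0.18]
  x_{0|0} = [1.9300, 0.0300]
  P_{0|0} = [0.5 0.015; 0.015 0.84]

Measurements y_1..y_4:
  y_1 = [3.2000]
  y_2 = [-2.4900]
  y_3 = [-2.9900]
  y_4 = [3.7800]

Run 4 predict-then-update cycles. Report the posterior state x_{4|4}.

x_post = [1.4641, 1.6054]

step 1: x^-=[1.5699, 0.0369]  P^-=[0.5841 0.2372; 0.2372 1.3508]  S=[0.9671]  K=[0.6652; 0.5945]  nu=[1.6209]  x^+=[2.6482, 1.0005]  P^+=[0.1561 -0.1452; -0.1452 1.0090]
step 2: x^-=[2.3651, 1.2307]  P^-=[0.3095 0.1233; 0.1233 1.6065]  S=[0.6515]  K=[0.5223; 0.8057]  nu=[-5.1628]  x^+=[-0.3314, -2.9292]  P^+=[0.1317 -0.1509; -0.1509 1.1835]
step 3: x^-=[-0.9128, -3.6030]  P^-=[0.2999 0.1650; 0.1650 1.8706]  S=[0.6793]  K=[0.5022; 0.9312]  nu=[-1.1764]  x^+=[-1.5037, -4.6985]  P^+=[0.1286 -0.1527; -0.1527 1.2815]
step 4: x^-=[-2.2516, -5.7791]  P^-=[0.3020 0.1896; 0.1896 2.0188]  S=[0.7029]  K=[0.4970; 0.9877]  nu=[7.4764]  x^+=[1.4641, 1.6054]  P^+=[0.1283 -0.1555; -0.1555 1.3330]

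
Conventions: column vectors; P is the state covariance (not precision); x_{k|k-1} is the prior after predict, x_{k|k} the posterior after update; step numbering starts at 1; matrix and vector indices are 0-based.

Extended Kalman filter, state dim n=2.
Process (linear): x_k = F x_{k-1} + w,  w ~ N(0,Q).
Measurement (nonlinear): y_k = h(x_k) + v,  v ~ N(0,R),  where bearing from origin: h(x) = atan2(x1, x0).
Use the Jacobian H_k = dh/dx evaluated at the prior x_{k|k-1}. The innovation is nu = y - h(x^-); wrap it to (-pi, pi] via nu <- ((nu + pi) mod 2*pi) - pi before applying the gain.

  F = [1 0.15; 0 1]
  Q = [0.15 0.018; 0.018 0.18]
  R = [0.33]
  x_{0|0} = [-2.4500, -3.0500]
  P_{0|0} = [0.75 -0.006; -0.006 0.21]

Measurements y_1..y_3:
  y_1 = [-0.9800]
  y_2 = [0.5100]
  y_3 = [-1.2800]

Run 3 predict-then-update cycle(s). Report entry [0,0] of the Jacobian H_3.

step 1: x^-=[-2.9075, -3.0500]  P^-=[0.9029 0.0435; 0.0435 0.3900]  H_jac=[0.1718 -0.1637]  S=[0.3647]  K=[0.4058; -0.1546]  nu=[1.3523]  x^+=[-2.3587, -3.2591]  P^+=[0.8429 0.0664; 0.0664 0.3813]
step 2: x^-=[-2.8476, -3.2591]  P^-=[1.0214 0.1416; 0.1416 0.5613]  H_jac=[0.1740 -0.1520]  S=[0.3664]  K=[0.4263; -0.1657]  nu=[2.7989]  x^+=[-1.6545, -3.7228]  P^+=[0.9548 0.1674; 0.1674 0.5512]
step 3: x^-=[-2.2129, -3.7228]  P^-=[1.1674 0.2681; 0.2681 0.7312]  H_jac=[0.1985 -0.1180]  S=[0.3736]  K=[0.5355; -0.0885]  nu=[0.8271]  x^+=[-1.7700, -3.7959]  P^+=[1.0603 0.2858; 0.2858 0.7283]

H_jac[0,0] = 0.1985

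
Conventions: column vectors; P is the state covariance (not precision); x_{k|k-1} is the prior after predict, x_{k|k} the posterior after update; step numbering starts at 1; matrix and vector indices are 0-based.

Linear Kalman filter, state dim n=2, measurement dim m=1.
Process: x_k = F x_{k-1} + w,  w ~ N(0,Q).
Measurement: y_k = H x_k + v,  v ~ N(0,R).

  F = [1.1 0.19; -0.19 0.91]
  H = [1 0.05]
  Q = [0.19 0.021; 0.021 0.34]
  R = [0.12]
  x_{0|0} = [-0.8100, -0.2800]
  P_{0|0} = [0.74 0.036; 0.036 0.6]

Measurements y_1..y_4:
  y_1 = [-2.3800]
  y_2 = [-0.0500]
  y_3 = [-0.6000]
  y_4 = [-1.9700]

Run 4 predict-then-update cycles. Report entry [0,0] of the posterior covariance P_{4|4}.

step 1: x^-=[-0.9442, -0.1009]  P^-=[1.1221 0.0048; 0.0048 0.8511]  S=[1.2447]  K=[0.9017; 0.0381]  nu=[-1.4308]  x^+=[-2.2343, -0.1554]  P^+=[0.1101 -0.0379; -0.0379 0.8493]
step 2: x^-=[-2.4872, 0.2831]  P^-=[0.3380 0.1083; 0.1083 1.0604]  S=[0.4715]  K=[0.7284; 0.3421]  nu=[2.4231]  x^+=[-0.7223, 1.1120]  P^+=[0.0879 -0.0092; -0.0092 1.0052]
step 3: x^-=[-0.5832, 1.1492]  P^-=[0.3288 0.1675; 0.1675 1.1788]  S=[0.4685]  K=[0.7197; 0.4835]  nu=[-0.0742]  x^+=[-0.6366, 1.1133]  P^+=[0.0861 0.0046; 0.0046 1.0693]
step 4: x^-=[-0.4888, 1.1340]  P^-=[0.3347 0.1923; 0.1923 1.2270]  S=[0.4770]  K=[0.7219; 0.5317]  nu=[-1.5379]  x^+=[-1.5989, 0.3164]  P^+=[0.0862 0.0092; 0.0092 1.0922]

P_post[0,0] = 0.0862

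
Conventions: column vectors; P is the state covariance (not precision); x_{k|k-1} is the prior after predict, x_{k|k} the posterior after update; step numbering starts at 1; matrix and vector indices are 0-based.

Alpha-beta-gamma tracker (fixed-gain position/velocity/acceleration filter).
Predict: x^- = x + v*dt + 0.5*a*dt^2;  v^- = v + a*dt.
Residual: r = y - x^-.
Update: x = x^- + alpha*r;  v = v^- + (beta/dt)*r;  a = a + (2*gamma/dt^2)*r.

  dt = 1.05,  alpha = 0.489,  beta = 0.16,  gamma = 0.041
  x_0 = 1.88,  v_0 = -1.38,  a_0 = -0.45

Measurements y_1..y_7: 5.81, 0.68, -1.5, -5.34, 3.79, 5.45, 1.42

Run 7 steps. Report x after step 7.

step 1: x_pred=0.1829  r=5.6271  x^+=2.9346  v^+=-0.9950  a^+=-0.0315
step 2: x_pred=1.8724  r=-1.1924  x^+=1.2893  v^+=-1.2098  a^+=-0.1202
step 3: x_pred=-0.0472  r=-1.4528  x^+=-0.7576  v^+=-1.5574  a^+=-0.2282
step 4: x_pred=-2.5186  r=-2.8214  x^+=-3.8983  v^+=-2.2269  a^+=-0.4381
step 5: x_pred=-6.4780  r=10.2680  x^+=-1.4570  v^+=-1.1222  a^+=0.3256
step 6: x_pred=-2.4558  r=7.9058  x^+=1.4101  v^+=0.4244  a^+=0.9136
step 7: x_pred=2.3594  r=-0.9394  x^+=1.9000  v^+=1.2406  a^+=0.8438

x_post = 1.9000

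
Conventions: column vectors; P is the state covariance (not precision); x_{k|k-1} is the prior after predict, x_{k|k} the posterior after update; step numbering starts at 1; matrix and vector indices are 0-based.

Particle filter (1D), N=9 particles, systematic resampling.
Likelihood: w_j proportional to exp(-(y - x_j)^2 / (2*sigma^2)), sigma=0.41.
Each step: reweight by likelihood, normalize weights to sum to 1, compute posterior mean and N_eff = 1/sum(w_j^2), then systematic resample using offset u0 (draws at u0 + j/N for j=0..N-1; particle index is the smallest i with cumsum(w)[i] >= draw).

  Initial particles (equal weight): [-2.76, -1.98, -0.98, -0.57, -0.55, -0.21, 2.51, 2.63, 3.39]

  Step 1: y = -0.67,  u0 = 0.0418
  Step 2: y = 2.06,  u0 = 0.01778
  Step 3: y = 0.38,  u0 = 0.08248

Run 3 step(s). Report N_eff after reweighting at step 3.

step 1: w=[0.0000, 0.0019, 0.2334, 0.3015, 0.2976, 0.1655, 0.0000, 0.0000, 0.0000]  mean=-0.6028  Neff=3.8257  idx=[2, 2, 3, 3, 3, 4, 4, 4, 5]
step 2: w=[0.0000, 0.0000, 0.0051, 0.0051, 0.0051, 0.0069, 0.0069, 0.0069, 0.9640]  mean=-0.2226  Neff=1.0759  idx=[5, 8, 8, 8, 8, 8, 8, 8, 8]
step 3: w=[0.0262, 0.1217, 0.1217, 0.1217, 0.1217, 0.1217, 0.1217, 0.1217, 0.1217]  mean=-0.2189  Neff=8.3873  idx=[1, 2, 3, 4, 5, 6, 6, 7, 8]

N_eff = 8.3873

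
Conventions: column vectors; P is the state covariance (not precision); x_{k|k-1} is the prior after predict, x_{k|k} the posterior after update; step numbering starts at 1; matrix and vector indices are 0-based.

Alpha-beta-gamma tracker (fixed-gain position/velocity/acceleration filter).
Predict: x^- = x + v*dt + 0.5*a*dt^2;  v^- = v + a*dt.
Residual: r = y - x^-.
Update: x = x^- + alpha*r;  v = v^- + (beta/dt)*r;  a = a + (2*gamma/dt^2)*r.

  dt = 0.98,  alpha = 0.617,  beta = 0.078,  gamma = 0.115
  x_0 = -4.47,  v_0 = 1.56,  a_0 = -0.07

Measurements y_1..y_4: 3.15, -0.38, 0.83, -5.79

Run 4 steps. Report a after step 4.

step 1: x_pred=-2.9748  r=6.1248  x^+=0.8042  v^+=1.9789  a^+=1.3968
step 2: x_pred=3.4142  r=-3.7942  x^+=1.0732  v^+=3.0458  a^+=0.4881
step 3: x_pred=4.2924  r=-3.4624  x^+=2.1561  v^+=3.2485  a^+=-0.3411
step 4: x_pred=5.1759  r=-10.9659  x^+=-1.5901  v^+=2.0415  a^+=-2.9672

a_post = -2.9672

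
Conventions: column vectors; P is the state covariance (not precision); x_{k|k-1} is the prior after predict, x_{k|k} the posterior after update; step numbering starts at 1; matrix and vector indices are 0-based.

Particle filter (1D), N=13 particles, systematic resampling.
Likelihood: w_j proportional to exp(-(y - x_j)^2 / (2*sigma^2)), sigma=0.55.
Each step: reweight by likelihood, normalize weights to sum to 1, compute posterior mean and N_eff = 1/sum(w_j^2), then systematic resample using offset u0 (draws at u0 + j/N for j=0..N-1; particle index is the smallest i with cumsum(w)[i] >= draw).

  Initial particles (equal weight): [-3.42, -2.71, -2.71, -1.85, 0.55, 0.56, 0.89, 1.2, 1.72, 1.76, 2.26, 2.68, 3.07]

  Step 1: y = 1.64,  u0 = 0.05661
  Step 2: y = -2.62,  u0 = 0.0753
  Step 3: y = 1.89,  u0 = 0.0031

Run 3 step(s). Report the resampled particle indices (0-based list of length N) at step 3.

step 1: w=[0.0000, 0.0000, 0.0000, 0.0000, 0.0342, 0.0354, 0.0962, 0.1770, 0.2411, 0.2380, 0.1291, 0.0408, 0.0083]  mean=1.5966  Neff=5.6772  idx=[5, 6, 7, 7, 8, 8, 8, 9, 9, 9, 10, 10, 11]
step 2: w=[0.9735, 0.0253, 0.0006, 0.0006, 0.0000, 0.0000, 0.0000, 0.0000, 0.0000, 0.0000, 0.0000, 0.0000, 0.0000]  mean=0.5691  Neff=1.0545  idx=[0, 0, 0, 0, 0, 0, 0, 0, 0, 0, 0, 0, 1]
step 3: w=[0.0643, 0.0643, 0.0643, 0.0643, 0.0643, 0.0643, 0.0643, 0.0643, 0.0643, 0.0643, 0.0643, 0.0643, 0.2290]  mean=0.6356  Neff=9.8062  idx=[0, 1, 2, 3, 4, 6, 7, 8, 9, 10, 12, 12, 12]

resampled_idx = [0, 1, 2, 3, 4, 6, 7, 8, 9, 10, 12, 12, 12]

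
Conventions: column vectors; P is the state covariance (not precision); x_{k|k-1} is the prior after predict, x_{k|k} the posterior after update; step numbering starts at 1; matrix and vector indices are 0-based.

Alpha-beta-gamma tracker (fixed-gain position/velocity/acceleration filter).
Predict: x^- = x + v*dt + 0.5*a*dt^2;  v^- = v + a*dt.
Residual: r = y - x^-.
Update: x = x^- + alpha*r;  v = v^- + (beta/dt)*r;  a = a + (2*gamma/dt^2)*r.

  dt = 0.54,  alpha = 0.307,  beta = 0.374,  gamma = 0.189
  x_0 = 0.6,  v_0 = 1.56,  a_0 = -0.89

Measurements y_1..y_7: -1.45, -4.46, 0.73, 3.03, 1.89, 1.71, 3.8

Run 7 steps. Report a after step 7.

a_post = -6.1010

step 1: x_pred=1.3126  r=-2.7626  x^+=0.4645  v^+=-0.8340  a^+=-4.4712
step 2: x_pred=-0.6377  r=-3.8223  x^+=-1.8112  v^+=-5.8957  a^+=-9.4260
step 3: x_pred=-6.3692  r=7.0992  x^+=-4.1897  v^+=-6.0689  a^+=-0.2234
step 4: x_pred=-7.4995  r=10.5295  x^+=-4.2669  v^+=1.1031  a^+=13.4260
step 5: x_pred=-1.7137  r=3.6037  x^+=-0.6074  v^+=10.8491  a^+=18.0975
step 6: x_pred=7.8897  r=-6.1797  x^+=5.9926  v^+=16.3417  a^+=10.0867
step 7: x_pred=16.2877  r=-12.4877  x^+=12.4540  v^+=13.1396  a^+=-6.1010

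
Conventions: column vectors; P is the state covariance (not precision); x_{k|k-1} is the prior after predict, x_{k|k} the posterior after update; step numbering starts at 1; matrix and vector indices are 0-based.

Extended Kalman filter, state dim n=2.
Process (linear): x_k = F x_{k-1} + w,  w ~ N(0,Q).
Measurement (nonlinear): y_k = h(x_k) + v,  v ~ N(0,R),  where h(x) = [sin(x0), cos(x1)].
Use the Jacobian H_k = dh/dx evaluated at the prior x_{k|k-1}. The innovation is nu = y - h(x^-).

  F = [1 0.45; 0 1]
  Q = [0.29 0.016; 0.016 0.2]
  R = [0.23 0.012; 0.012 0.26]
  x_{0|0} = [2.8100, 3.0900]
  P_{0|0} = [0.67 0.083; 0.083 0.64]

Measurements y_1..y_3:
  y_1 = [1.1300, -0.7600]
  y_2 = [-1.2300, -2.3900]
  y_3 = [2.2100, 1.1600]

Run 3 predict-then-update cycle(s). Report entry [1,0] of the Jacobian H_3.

step 1: x^-=[4.2005, 3.0900]  P^-=[1.1643 0.3870; 0.3870 0.8400]  H_jac=[-0.4898 0.0000; 0.0000 -0.0516]  S=[0.5093 0.0218; 0.0218 0.2622]  K=[-1.1204 0.0169; -0.3664 -0.1348]  nu=[2.0018, 0.2387]  x^+=[1.9617, 2.3244]  P^+=[0.5257 0.1753; 0.1753 0.7647]
step 2: x^-=[3.0077, 2.3244]  P^-=[1.1283 0.5355; 0.5355 0.9647]  H_jac=[-0.9910 0.0000; 0.0000 -0.7293]  S=[1.3382 0.3990; 0.3990 0.7730]  K=[-0.8096 -0.0873; -0.1480 -0.8337]  nu=[-1.3635, -1.7058]  x^+=[4.2604, 3.9482]  P^+=[0.1889 0.0444; 0.0444 0.2997]
step 3: x^-=[6.0371, 3.9482]  P^-=[0.5796 0.1953; 0.1953 0.4997]  H_jac=[0.9699 0.0000; 0.0000 0.7219]  S=[0.7752 0.1487; 0.1487 0.5204]  K=[0.7122 0.0673; 0.1178 0.6595]  nu=[2.4536, 1.8520]  x^+=[7.9094, 5.4585]  P^+=[0.1697 0.0361; 0.0361 0.2395]

H_jac[1,0] = 0.0000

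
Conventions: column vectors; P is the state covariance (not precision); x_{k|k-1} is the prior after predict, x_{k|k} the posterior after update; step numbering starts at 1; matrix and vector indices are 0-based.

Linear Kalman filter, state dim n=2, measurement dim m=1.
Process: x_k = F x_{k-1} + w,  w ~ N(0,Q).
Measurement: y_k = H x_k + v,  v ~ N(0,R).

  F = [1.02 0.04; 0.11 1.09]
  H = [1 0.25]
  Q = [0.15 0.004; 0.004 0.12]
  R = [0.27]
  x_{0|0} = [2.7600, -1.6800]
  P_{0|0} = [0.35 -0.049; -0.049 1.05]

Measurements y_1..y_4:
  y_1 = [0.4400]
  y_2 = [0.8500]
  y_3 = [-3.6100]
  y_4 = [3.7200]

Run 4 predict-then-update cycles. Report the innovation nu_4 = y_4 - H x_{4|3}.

innov = [5.6875]

step 1: x^-=[2.7480, -1.5276]  P^-=[0.5118 0.0344; 0.0344 1.3600]  S=[0.8840]  K=[0.5887; 0.4235]  nu=[-1.9261]  x^+=[1.6141, -2.3433]  P^+=[0.2055 -0.1860; -0.1860 1.2015]
step 2: x^-=[1.5527, -2.3766]  P^-=[0.3505 -0.1282; -0.1282 1.5053]  S=[0.6505]  K=[0.4896; 0.3815]  nu=[-0.1085]  x^+=[1.4995, -2.4180]  P^+=[0.1946 -0.2497; -0.2497 1.4107]
step 3: x^-=[1.4328, -2.4707]  P^-=[0.3343 -0.1914; -0.1914 1.7385]  S=[0.6173]  K=[0.4641; 0.3941]  nu=[-4.4251]  x^+=[-0.6209, -4.2145]  P^+=[0.2014 -0.3043; -0.3043 1.6426]
step 4: x^-=[-0.8019, -4.6621]  P^-=[0.3373 -0.2414; -0.2414 2.0011]  S=[0.6117]  K=[0.4528; 0.4232]  nu=[5.6875]  x^+=[1.7733, -2.2551]  P^+=[0.2119 -0.3586; -0.3586 1.8915]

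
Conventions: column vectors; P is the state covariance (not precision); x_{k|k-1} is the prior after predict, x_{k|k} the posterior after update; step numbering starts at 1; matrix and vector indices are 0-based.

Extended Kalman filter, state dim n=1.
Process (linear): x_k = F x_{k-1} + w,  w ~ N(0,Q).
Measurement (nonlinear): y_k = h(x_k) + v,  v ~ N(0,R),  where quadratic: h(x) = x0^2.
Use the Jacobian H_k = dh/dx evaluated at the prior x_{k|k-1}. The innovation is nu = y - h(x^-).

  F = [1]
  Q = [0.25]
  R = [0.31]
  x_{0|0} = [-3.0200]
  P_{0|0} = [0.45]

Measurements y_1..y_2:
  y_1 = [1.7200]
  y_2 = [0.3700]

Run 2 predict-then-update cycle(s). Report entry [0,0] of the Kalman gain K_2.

K[0,0] = -0.2531

step 1: x^-=[-3.0200]  P^-=[0.7000]  H_jac=[-6.0400]  S=[25.8471]  K=[-0.1636]  nu=[-7.4004]  x^+=[-1.8095]  P^+=[0.0084]
step 2: x^-=[-1.8095]  P^-=[0.2584]  H_jac=[-3.6189]  S=[3.6941]  K=[-0.2531]  nu=[-2.9042]  x^+=[-1.0743]  P^+=[0.0217]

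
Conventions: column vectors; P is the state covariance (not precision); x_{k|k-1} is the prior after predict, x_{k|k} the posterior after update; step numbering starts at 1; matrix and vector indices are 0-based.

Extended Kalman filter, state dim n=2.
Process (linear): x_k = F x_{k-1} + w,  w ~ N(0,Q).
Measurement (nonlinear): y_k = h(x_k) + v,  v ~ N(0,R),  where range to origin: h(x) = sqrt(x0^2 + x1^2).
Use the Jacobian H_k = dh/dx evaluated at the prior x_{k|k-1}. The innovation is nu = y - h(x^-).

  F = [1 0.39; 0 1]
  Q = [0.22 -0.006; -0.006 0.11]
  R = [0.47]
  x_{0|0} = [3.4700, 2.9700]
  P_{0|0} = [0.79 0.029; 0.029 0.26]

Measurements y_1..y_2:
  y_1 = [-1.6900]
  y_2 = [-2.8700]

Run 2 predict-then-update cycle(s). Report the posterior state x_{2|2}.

x_post = [-0.5447, -0.5010]

step 1: x^-=[4.6283, 2.9700]  P^-=[1.0722 0.1244; 0.1244 0.3700]  H_jac=[0.8416 0.5401]  S=[1.4504]  K=[0.6684; 0.2100]  nu=[-7.1893]  x^+=[-0.1773, 1.4606]  P^+=[0.4241 -0.0792; -0.0792 0.3061]
step 2: x^-=[0.3923, 1.4606]  P^-=[0.6289 0.0342; 0.0342 0.4161]  H_jac=[0.2594 0.9658]  S=[0.9175]  K=[0.2138; 0.4476]  nu=[-4.3824]  x^+=[-0.5447, -0.5010]  P^+=[0.5869 -0.0536; -0.0536 0.2322]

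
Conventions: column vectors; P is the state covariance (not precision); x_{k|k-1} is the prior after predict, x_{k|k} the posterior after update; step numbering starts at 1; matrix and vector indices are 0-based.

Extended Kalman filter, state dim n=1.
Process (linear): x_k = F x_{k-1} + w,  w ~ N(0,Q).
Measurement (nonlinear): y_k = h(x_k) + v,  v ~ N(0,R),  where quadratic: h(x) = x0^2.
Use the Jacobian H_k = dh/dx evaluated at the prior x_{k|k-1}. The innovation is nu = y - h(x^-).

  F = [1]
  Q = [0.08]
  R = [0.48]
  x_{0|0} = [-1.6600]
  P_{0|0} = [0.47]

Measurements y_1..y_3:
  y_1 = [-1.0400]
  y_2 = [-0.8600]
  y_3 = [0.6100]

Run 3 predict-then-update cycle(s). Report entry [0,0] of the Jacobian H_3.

step 1: x^-=[-1.6600]  P^-=[0.5500]  H_jac=[-3.3200]  S=[6.5423]  K=[-0.2791]  nu=[-3.7956]  x^+=[-0.6006]  P^+=[0.0404]
step 2: x^-=[-0.6006]  P^-=[0.1204]  H_jac=[-1.2013]  S=[0.6537]  K=[-0.2212]  nu=[-1.2208]  x^+=[-0.3306]  P^+=[0.0884]
step 3: x^-=[-0.3306]  P^-=[0.1684]  H_jac=[-0.6613]  S=[0.5536]  K=[-0.2011]  nu=[0.5007]  x^+=[-0.4313]  P^+=[0.1460]

H_jac[0,0] = -0.6613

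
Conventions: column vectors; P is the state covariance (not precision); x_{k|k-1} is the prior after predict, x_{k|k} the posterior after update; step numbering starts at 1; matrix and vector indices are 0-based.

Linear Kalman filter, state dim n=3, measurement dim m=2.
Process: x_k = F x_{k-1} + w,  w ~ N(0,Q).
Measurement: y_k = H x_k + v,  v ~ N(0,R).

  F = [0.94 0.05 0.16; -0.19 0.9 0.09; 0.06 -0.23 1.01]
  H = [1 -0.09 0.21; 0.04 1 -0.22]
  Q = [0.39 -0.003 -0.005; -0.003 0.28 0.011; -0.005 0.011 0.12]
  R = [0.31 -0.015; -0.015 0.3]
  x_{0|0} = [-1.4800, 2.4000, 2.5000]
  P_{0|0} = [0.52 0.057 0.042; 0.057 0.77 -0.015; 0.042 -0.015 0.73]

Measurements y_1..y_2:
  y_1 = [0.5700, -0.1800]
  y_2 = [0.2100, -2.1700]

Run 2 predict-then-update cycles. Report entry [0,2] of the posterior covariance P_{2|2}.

P_post[0,2] = -0.0796

step 1: x^-=[-0.8712, 2.6662, 1.8842]  P^-=[0.8878 -0.0030 0.1614; -0.0030 0.9050 -0.1035; 0.1614 -0.1035 0.9178]  S=[1.3179 -0.1642; -0.1642 1.2933]  K=[0.7106 0.0879; 0.0090 0.7184; 0.2509 -0.1993]  nu=[1.2855, -2.3968]  x^+=[-0.1686, 0.9558, 2.6845]  P^+=[0.2330 -0.0091 -0.0706; -0.0091 0.2395 0.1080; -0.0706 0.1080 0.7670]
step 2: x^-=[0.3189, 1.1339, 2.4814]  P^-=[0.5957 -0.0182 0.0651; -0.0182 0.5117 0.1367; 0.0651 0.1367 0.8574]  S=[0.9731 -0.0773; -0.0773 0.7914]  K=[0.6319 0.0508; 0.0119 0.6088; 0.2361 -0.0393]  nu=[-0.5279, -2.7707]  x^+=[-0.1554, -0.5592, 2.4655]  P^+=[0.2100 -0.0202 -0.0796; -0.0202 0.2193 0.1640; -0.0796 0.1640 0.8005]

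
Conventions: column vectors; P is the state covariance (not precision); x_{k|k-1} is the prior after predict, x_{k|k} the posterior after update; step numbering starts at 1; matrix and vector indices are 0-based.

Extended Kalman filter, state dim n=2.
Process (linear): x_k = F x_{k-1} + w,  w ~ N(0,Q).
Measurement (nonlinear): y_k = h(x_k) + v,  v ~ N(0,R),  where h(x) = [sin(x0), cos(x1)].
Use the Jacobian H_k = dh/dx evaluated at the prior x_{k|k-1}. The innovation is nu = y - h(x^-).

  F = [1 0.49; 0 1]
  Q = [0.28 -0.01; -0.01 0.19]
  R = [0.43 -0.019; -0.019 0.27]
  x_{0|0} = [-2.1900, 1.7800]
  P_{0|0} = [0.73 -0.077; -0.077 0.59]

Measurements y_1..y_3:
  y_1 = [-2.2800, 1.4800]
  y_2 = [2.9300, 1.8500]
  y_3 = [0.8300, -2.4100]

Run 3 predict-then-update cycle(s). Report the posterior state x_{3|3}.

step 1: x^-=[-1.3178, 1.7800]  P^-=[1.0762 0.2021; 0.2021 0.7800]  H_jac=[0.2503 0.0000; 0.0000 -0.9782]  S=[0.4974 -0.0685; -0.0685 1.0164]  K=[0.5196 -0.1595; -0.0017 -0.7508]  nu=[-1.3118, 1.6877]  x^+=[-2.2686, 0.5150]  P^+=[0.9047 0.0541; 0.0541 0.2072]
step 2: x^-=[-2.0162, 0.5150]  P^-=[1.2875 0.1456; 0.1456 0.3972]  H_jac=[-0.4308 0.0000; 0.0000 -0.4926]  S=[0.6690 0.0119; 0.0119 0.3664]  K=[-0.8262 -0.1690; -0.0843 -0.5313]  nu=[3.8324, 0.9797]  x^+=[-5.3480, -0.3287]  P^+=[0.8171 0.0607; 0.0607 0.2880]
step 3: x^-=[-5.5090, -0.3287]  P^-=[1.2258 0.1919; 0.1919 0.4780]  H_jac=[0.7150 0.0000; 0.0000 0.3228]  S=[1.0567 0.0253; 0.0253 0.3198]  K=[0.8264 0.1283; 0.1185 0.4731]  nu=[0.1309, -3.3565]  x^+=[-5.8316, -1.9012]  P^+=[0.4936 0.0587; 0.0587 0.3887]

x_post = [-5.8316, -1.9012]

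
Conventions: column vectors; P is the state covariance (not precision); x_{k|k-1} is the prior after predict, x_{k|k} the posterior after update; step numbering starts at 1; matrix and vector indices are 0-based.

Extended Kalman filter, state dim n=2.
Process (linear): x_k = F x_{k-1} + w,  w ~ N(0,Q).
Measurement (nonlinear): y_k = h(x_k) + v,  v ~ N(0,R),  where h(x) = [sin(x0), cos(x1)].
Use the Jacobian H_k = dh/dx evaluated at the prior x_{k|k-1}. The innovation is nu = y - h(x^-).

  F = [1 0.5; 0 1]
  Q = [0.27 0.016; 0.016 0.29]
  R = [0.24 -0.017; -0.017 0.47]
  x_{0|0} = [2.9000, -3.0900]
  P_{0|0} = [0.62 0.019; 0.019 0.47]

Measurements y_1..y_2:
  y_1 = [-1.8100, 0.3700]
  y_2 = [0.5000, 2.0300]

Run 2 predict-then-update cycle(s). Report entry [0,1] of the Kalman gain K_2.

step 1: x^-=[1.3550, -3.0900]  P^-=[1.0265 0.2700; 0.2700 0.7600]  H_jac=[0.2141 0.0000; 0.0000 0.0516]  S=[0.2871 -0.0140; -0.0140 0.4720]  K=[0.7682 0.0523; 0.2057 0.0891]  nu=[-2.7868, 1.3687]  x^+=[-0.7143, -3.5414]  P^+=[0.8569 0.2235; 0.2235 0.7446]
step 2: x^-=[-2.4850, -3.5414]  P^-=[1.5366 0.6118; 0.6118 1.0346]  H_jac=[-0.7921 0.0000; 0.0000 -0.3892]  S=[1.2041 0.1716; 0.1716 0.6267]  K=[-0.9955 -0.1073; -0.3235 -0.5539]  nu=[1.1104, 2.9511]  x^+=[-3.9073, -5.5353]  P^+=[0.2993 0.0861; 0.0861 0.6548]

K[0,1] = -0.1073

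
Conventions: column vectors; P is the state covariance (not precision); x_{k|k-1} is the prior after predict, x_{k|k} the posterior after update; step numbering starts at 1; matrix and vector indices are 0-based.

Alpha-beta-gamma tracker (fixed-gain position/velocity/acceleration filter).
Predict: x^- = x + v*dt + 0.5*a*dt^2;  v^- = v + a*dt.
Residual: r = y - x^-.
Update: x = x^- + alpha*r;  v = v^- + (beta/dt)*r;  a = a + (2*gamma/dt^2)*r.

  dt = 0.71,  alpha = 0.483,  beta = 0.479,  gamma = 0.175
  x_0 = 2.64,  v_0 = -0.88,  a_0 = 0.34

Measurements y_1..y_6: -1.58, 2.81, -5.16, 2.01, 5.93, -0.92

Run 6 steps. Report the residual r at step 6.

resid = -10.5779

step 1: x_pred=2.1009  r=-3.6809  x^+=0.3230  v^+=-3.1219  a^+=-2.2157
step 2: x_pred=-2.4520  r=5.2620  x^+=0.0896  v^+=-1.1450  a^+=1.4378
step 3: x_pred=-0.3610  r=-4.7990  x^+=-2.6789  v^+=-3.3618  a^+=-1.8942
step 4: x_pred=-5.5433  r=7.5533  x^+=-1.8950  v^+=0.3891  a^+=3.3501
step 5: x_pred=-0.7744  r=6.7044  x^+=2.4638  v^+=7.2908  a^+=8.0050
step 6: x_pred=9.6579  r=-10.5779  x^+=4.5488  v^+=5.8379  a^+=0.6607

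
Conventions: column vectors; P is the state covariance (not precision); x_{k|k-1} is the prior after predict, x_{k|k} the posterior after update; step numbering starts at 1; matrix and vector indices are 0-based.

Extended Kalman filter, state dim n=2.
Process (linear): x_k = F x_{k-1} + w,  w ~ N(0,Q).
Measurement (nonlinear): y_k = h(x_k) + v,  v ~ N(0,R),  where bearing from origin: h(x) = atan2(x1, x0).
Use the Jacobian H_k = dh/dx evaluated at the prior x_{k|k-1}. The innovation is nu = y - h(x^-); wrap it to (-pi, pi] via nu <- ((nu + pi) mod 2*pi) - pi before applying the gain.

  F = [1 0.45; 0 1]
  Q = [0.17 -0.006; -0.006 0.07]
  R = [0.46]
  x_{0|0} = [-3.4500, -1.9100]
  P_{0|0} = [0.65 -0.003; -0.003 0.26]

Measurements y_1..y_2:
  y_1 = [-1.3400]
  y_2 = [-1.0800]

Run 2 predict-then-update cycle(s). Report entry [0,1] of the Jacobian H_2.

step 1: x^-=[-4.3095, -1.9100]  P^-=[0.8700 0.1080; 0.1080 0.3300]  H_jac=[0.0860 -0.1939]  S=[0.4752]  K=[0.1133; -0.1151]  nu=[1.3844]  x^+=[-4.1527, -2.0694]  P^+=[0.8639 0.1142; 0.1142 0.3237]
step 2: x^-=[-5.0839, -2.0694]  P^-=[1.2022 0.2539; 0.2539 0.3937]  H_jac=[0.0687 -0.1687]  S=[0.4710]  K=[0.0844; -0.1040]  nu=[1.6750]  x^+=[-4.9426, -2.2436]  P^+=[1.1988 0.2580; 0.2580 0.3886]

H_jac[0,1] = -0.1687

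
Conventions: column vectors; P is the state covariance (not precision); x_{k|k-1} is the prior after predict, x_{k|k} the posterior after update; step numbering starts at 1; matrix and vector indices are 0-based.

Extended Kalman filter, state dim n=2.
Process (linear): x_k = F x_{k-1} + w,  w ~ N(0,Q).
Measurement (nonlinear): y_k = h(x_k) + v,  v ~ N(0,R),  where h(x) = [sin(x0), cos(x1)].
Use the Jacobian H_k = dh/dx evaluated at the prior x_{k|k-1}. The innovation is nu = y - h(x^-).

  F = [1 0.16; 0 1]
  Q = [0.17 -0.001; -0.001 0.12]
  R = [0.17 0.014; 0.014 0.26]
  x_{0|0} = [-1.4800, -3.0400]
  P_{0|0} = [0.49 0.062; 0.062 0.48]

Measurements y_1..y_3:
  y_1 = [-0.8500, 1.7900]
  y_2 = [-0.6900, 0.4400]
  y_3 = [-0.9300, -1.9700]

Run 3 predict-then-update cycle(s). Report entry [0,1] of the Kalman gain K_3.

step 1: x^-=[-1.9664, -3.0400]  P^-=[0.6921 0.1378; 0.1378 0.6000]  H_jac=[-0.3854 0.0000; 0.0000 0.1014]  S=[0.2728 0.0086; 0.0086 0.2662]  K=[-0.9804 0.0842; -0.2021 0.2352]  nu=[0.0728, 2.7848]  x^+=[-1.8032, -2.3998]  P^+=[0.4294 0.0806; 0.0806 0.5750]
step 2: x^-=[-2.1871, -2.3998]  P^-=[0.6400 0.1716; 0.1716 0.6950]  H_jac=[-0.5780 0.0000; 0.0000 0.6756]  S=[0.3838 -0.0530; -0.0530 0.5772]  K=[-0.9481 0.1138; -0.1480 0.7998]  nu=[0.1260, 1.1773]  x^+=[-2.1726, -1.4768]  P^+=[0.2761 0.0241; 0.0241 0.3048]
step 3: x^-=[-2.4089, -1.4768]  P^-=[0.4616 0.0719; 0.0719 0.4248]  H_jac=[-0.7434 0.0000; 0.0000 0.9956]  S=[0.4251 -0.0392; -0.0392 0.6810]  K=[-0.8018 0.0589; -0.0688 0.6170]  nu=[-0.2611, -2.0638]  x^+=[-2.3212, -2.7322]  P^+=[0.1822 0.0041; 0.0041 0.1602]

K[0,1] = 0.0589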